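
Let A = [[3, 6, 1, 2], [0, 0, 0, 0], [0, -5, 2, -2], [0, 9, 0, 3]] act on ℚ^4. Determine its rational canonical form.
The invariant factors of A (the non-unit diagonal entries of the Smith normal form of xI - A over ℚ[x]) are x - 3, x(x - 3)(x - 2), each dividing the next. The characteristic polynomial is their product, x(x - 3)^2(x - 2).

The rational canonical form is the block-diagonal matrix of companion matrices C(f_i):
R = [[3, 0, 0, 0], [0, 0, 0, 0], [0, 1, 0, -6], [0, 0, 1, 5]].

R = [[3, 0, 0, 0], [0, 0, 0, 0], [0, 1, 0, -6], [0, 0, 1, 5]]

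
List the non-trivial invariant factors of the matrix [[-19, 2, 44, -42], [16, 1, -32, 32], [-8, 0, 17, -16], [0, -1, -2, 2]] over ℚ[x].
The Jordan structure of A has elementary divisors (x + 3), (x - 1), (x - 1), (x - 2). Arranging the block sizes at each eigenvalue in decreasing order and taking row products gives the invariant factors.

Invariant factors (smallest first, each dividing the next): x - 1, (x - 2)(x - 1)(x + 3).

Check: the last factor (x - 2)(x - 1)(x + 3) is the minimal polynomial, and the product (x - 2)(x - 1)^2(x + 3) is the characteristic polynomial.

x - 1, (x - 2)(x - 1)(x + 3)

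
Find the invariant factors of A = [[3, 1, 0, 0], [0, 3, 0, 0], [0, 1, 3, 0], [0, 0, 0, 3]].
The Jordan structure of A has elementary divisors (x - 3)^2, (x - 3), (x - 3). Arranging the block sizes at each eigenvalue in decreasing order and taking row products gives the invariant factors.

Invariant factors (smallest first, each dividing the next): x - 3, x - 3, (x - 3)^2.

Check: the last factor (x - 3)^2 is the minimal polynomial, and the product (x - 3)^4 is the characteristic polynomial.

x - 3, x - 3, (x - 3)^2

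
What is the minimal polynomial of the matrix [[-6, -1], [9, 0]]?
m_A(x) = (x + 3)^2

The characteristic polynomial factors as (x + 3)^2. The minimal polynomial is ∏(x - λ)^{k_λ} where k_λ is the size of the largest Jordan block at λ.

For λ = -3: rank(A + 3I) = 1, and the largest Jordan block has size 2 (the smallest k with rank((A + 3I)^k) = rank((A + 3I)^(k+1))).

So m_A(x) = (x + 3)^2.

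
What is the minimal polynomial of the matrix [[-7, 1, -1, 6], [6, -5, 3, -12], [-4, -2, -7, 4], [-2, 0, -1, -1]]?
The characteristic polynomial factors as (x + 5)^4. The minimal polynomial is ∏(x - λ)^{k_λ} where k_λ is the size of the largest Jordan block at λ.

For λ = -5: rank(A + 5I) = 2, and the largest Jordan block has size 3 (the smallest k with rank((A + 5I)^k) = rank((A + 5I)^(k+1))).

So m_A(x) = (x + 5)^3.

m_A(x) = (x + 5)^3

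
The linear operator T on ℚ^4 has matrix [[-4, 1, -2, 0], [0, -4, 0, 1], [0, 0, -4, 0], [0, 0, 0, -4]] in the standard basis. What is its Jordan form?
J = [[-4, 1, 0, 0], [0, -4, 1, 0], [0, 0, -4, 0], [0, 0, 0, -4]]

The characteristic polynomial is det(xI - A) = (x + 4)^4, so the eigenvalues are -4 (algebraic multiplicity 4).

For λ = -4: rank(A + 4I) = 2, rank((A + 4I)^2) = 1, rank((A + 4I)^3) = 0. The eigenspace has dimension 4 - 2 = 2, so there are 2 Jordan blocks; the rank sequence gives block sizes [3, 1].

Assembling the blocks gives the Jordan form J above.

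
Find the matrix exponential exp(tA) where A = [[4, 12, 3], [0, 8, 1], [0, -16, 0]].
e^{tA} = [[e^{4*t}, 12*t*e^{4*t}, 3*t*e^{4*t}], [0, (4*t + 1)*e^{4*t}, t*e^{4*t}], [0, -16*t*e^{4*t}, (1 - 4*t)*e^{4*t}]]

A has Jordan form J = [[4, 1, 0], [0, 4, 0], [0, 0, 4]] with A = PJP^{-1}, so e^{tA} = P e^{tJ} P^{-1}.

For a Jordan block J_k(λ), e^{tJ_k(λ)} = e^{λt} · (I + tN + t^2 N^2/2! + ... + t^{k-1} N^{k-1}/(k-1)!) where N is the nilpotent superdiagonal part.

Assembling the blocks and conjugating back gives the entries of e^{tA} as shown above.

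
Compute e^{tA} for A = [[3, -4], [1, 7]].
e^{tA} = [[(1 - 2*t)*e^{5*t}, -4*t*e^{5*t}], [t*e^{5*t}, (2*t + 1)*e^{5*t}]]

A has Jordan form J = [[5, 1], [0, 5]] with A = PJP^{-1}, so e^{tA} = P e^{tJ} P^{-1}.

For a Jordan block J_k(λ), e^{tJ_k(λ)} = e^{λt} · (I + tN + t^2 N^2/2! + ... + t^{k-1} N^{k-1}/(k-1)!) where N is the nilpotent superdiagonal part.

Assembling the blocks and conjugating back gives the entries of e^{tA} as shown above.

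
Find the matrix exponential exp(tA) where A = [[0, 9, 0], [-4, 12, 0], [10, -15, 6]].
e^{tA} = [[(1 - 6*t)*e^{6*t}, 9*t*e^{6*t}, 0], [-4*t*e^{6*t}, (6*t + 1)*e^{6*t}, 0], [10*t*e^{6*t}, -15*t*e^{6*t}, e^{6*t}]]

A has Jordan form J = [[6, 1, 0], [0, 6, 0], [0, 0, 6]] with A = PJP^{-1}, so e^{tA} = P e^{tJ} P^{-1}.

For a Jordan block J_k(λ), e^{tJ_k(λ)} = e^{λt} · (I + tN + t^2 N^2/2! + ... + t^{k-1} N^{k-1}/(k-1)!) where N is the nilpotent superdiagonal part.

Assembling the blocks and conjugating back gives the entries of e^{tA} as shown above.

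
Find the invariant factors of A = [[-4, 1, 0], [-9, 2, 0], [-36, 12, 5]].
(x - 5)(x + 1)^2

The Jordan structure of A has elementary divisors (x + 1)^2, (x - 5). Arranging the block sizes at each eigenvalue in decreasing order and taking row products gives the invariant factors.

Invariant factors (smallest first, each dividing the next): (x - 5)(x + 1)^2.

Check: the last factor (x - 5)(x + 1)^2 is the minimal polynomial, and the product (x - 5)(x + 1)^2 is the characteristic polynomial.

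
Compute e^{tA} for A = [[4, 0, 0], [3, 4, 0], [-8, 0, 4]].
e^{tA} = [[e^{4*t}, 0, 0], [3*t*e^{4*t}, e^{4*t}, 0], [-8*t*e^{4*t}, 0, e^{4*t}]]

A has Jordan form J = [[4, 1, 0], [0, 4, 0], [0, 0, 4]] with A = PJP^{-1}, so e^{tA} = P e^{tJ} P^{-1}.

For a Jordan block J_k(λ), e^{tJ_k(λ)} = e^{λt} · (I + tN + t^2 N^2/2! + ... + t^{k-1} N^{k-1}/(k-1)!) where N is the nilpotent superdiagonal part.

Assembling the blocks and conjugating back gives the entries of e^{tA} as shown above.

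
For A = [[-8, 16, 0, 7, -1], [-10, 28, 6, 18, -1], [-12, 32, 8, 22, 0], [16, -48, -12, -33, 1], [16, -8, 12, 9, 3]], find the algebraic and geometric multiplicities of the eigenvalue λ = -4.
algebraic multiplicity 2, geometric multiplicity 2

The characteristic polynomial is (x - 2)^3(x + 4)^2, so the factor x + 4 appears with exponent 2: the algebraic multiplicity is 2.

rank(A + 4I) = 3, so the eigenspace has dimension 5 - 3 = 2: the geometric multiplicity is 2.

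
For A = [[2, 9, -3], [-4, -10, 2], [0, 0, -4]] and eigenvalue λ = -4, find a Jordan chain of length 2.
v_1 = [[-5, 3, 0]]^T, v_2 = [[-3, 2, 0]]^T

We seek v_1 ∈ ker((A + 4I)^2) \ ker(A + 4I), then set v_{i+1} = (A + 4I) v_i.

One such chain is v_1 = [[-5, 3, 0]]^T, v_2 = [[-3, 2, 0]]^T. Check: (A + 4I) v_2 = [[0, 0, 0]]^T = 0.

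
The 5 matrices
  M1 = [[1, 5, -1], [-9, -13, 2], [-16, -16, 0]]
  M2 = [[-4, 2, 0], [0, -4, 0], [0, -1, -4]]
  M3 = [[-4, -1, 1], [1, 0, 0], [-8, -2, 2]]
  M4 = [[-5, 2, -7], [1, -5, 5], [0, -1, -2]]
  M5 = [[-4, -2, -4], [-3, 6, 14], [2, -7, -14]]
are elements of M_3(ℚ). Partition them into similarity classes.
Characteristic polynomials: χ_{M1} = (x + 4)^3, χ_{M2} = (x + 4)^3, χ_{M3} = x(x + 1)^2, χ_{M4} = (x + 4)^3, χ_{M5} = (x + 4)^3.

{M1, M4, M5}: invariant factors (x + 4)^3.

{M2}: invariant factors x + 4, (x + 4)^2.

{M3}: invariant factors x(x + 1)^2.

Matrices are similar if and only if their invariant-factor lists agree; the partition into similarity classes is {M1, M4, M5}, {M2}, {M3}.

3 classes: {M1, M4, M5}, {M2}, {M3}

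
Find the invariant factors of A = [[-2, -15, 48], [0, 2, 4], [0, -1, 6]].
(x - 4)^2(x + 2)

The Jordan structure of A has elementary divisors (x + 2), (x - 4)^2. Arranging the block sizes at each eigenvalue in decreasing order and taking row products gives the invariant factors.

Invariant factors (smallest first, each dividing the next): (x - 4)^2(x + 2).

Check: the last factor (x - 4)^2(x + 2) is the minimal polynomial, and the product (x - 4)^2(x + 2) is the characteristic polynomial.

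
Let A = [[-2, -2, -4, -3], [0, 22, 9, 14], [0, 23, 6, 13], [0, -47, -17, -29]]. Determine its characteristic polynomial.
xI - A = [[x + 2, 2, 4, 3], [0, x - 22, -9, -14], [0, -23, x - 6, -13], [0, 47, 17, x + 29]].

Expanding det(xI - A) along the first row:
det(xI - A) = + (x + 2)·det([[x - 22, -9, -14], [-23, x - 6, -13], [47, 17, x + 29]]) - (2)·det([[0, -9, -14], [0, x - 6, -13], [0, 17, x + 29]]) + (4)·det([[0, x - 22, -14], [0, -23, -13], [0, 47, x + 29]]) - (3)·det([[0, x - 22, -9], [0, -23, x - 6], [0, 47, 17]]).

Evaluating gives χ_A(x) = x^4 + 3x^3 - 6x^2 - 28x - 24 = (x - 3)(x + 2)^3.

χ_A(x) = (x - 3)(x + 2)^3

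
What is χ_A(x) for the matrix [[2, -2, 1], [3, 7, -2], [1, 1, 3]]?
χ_A(x) = (x - 4)^3

xI - A = [[x - 2, 2, -1], [-3, x - 7, 2], [-1, -1, x - 3]].

Expanding det(xI - A) along the first row:
det(xI - A) = + (x - 2)·det([[x - 7, 2], [-1, x - 3]]) - (2)·det([[-3, 2], [-1, x - 3]]) + (-1)·det([[-3, x - 7], [-1, -1]]).

Evaluating gives χ_A(x) = x^3 - 12x^2 + 48x - 64 = (x - 4)^3.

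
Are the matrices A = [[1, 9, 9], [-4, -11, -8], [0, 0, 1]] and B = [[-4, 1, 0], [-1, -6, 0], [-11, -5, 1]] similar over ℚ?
Two matrices over a field are similar if and only if they have the same invariant factors.

Both A and B have characteristic polynomial (x - 1)(x + 5)^2 and minimal polynomial (x - 1)(x + 5)^2. Computing further, both have invariant factors (x - 1)(x + 5)^2. Hence A and B are similar.

Yes.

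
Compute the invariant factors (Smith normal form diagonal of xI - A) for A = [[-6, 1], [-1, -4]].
The Jordan structure of A has elementary divisors (x + 5)^2. Arranging the block sizes at each eigenvalue in decreasing order and taking row products gives the invariant factors.

Invariant factors (smallest first, each dividing the next): (x + 5)^2.

Check: the last factor (x + 5)^2 is the minimal polynomial, and the product (x + 5)^2 is the characteristic polynomial.

(x + 5)^2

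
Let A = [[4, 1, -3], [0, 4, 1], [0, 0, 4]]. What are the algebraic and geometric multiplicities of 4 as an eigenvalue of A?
algebraic multiplicity 3, geometric multiplicity 1

The characteristic polynomial is (x - 4)^3, so the factor x - 4 appears with exponent 3: the algebraic multiplicity is 3.

rank(A - 4I) = 2, so the eigenspace has dimension 3 - 2 = 1: the geometric multiplicity is 1.

Since 1 < 3, A is not diagonalizable.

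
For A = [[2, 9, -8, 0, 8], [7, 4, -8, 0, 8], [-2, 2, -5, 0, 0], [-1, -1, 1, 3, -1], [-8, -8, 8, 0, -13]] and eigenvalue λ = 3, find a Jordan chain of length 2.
v_1 = [[-1, -1, 0, 0, 1]]^T, v_2 = [[0, 0, 0, 1, 0]]^T

We seek v_1 ∈ ker((A - 3I)^2) \ ker(A - 3I), then set v_{i+1} = (A - 3I) v_i.

One such chain is v_1 = [[-1, -1, 0, 0, 1]]^T, v_2 = [[0, 0, 0, 1, 0]]^T. Check: (A - 3I) v_2 = [[0, 0, 0, 0, 0]]^T = 0.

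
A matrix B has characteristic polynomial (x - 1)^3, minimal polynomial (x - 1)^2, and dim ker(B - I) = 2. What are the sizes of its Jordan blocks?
Jordan blocks: (1, 2), (1, 1)

λ = 1: algebraic multiplicity 3 (exponent in χ_B), largest block size 2 (exponent in m_B), 2 blocks (geometric multiplicity). These force block sizes [2, 1].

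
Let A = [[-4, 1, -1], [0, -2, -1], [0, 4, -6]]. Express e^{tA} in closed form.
A has Jordan form J = [[-4, 1, 0], [0, -4, 1], [0, 0, -4]] with A = PJP^{-1}, so e^{tA} = P e^{tJ} P^{-1}.

For a Jordan block J_k(λ), e^{tJ_k(λ)} = e^{λt} · (I + tN + t^2 N^2/2! + ... + t^{k-1} N^{k-1}/(k-1)!) where N is the nilpotent superdiagonal part.

Assembling the blocks and conjugating back gives the entries of e^{tA} as shown above.

e^{tA} = [[e^{-4*t}, t*(1 - t)*e^{-4*t}, t*(t - 2)*e^{-4*t}/2], [0, (2*t + 1)*e^{-4*t}, -t*e^{-4*t}], [0, 4*t*e^{-4*t}, (1 - 2*t)*e^{-4*t}]]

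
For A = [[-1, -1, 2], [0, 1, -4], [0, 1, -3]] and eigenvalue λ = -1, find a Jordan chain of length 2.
We seek v_1 ∈ ker((A + I)^2) \ ker(A + I), then set v_{i+1} = (A + I) v_i.

One such chain is v_1 = [[2, 3, 1]]^T, v_2 = [[-1, 2, 1]]^T. Check: (A + I) v_2 = [[0, 0, 0]]^T = 0.

v_1 = [[2, 3, 1]]^T, v_2 = [[-1, 2, 1]]^T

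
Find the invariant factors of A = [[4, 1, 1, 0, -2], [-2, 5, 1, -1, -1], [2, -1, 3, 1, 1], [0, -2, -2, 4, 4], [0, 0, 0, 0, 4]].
x - 4, (x - 4)^2, (x - 4)^2

The Jordan structure of A has elementary divisors (x - 4)^2, (x - 4)^2, (x - 4). Arranging the block sizes at each eigenvalue in decreasing order and taking row products gives the invariant factors.

Invariant factors (smallest first, each dividing the next): x - 4, (x - 4)^2, (x - 4)^2.

Check: the last factor (x - 4)^2 is the minimal polynomial, and the product (x - 4)^5 is the characteristic polynomial.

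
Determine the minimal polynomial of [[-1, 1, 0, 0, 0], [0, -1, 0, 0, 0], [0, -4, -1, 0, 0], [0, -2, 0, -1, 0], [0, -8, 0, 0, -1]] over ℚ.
m_A(x) = (x + 1)^2

The characteristic polynomial factors as (x + 1)^5. The minimal polynomial is ∏(x - λ)^{k_λ} where k_λ is the size of the largest Jordan block at λ.

For λ = -1: rank(A + I) = 1, and the largest Jordan block has size 2 (the smallest k with rank((A + I)^k) = rank((A + I)^(k+1))).

So m_A(x) = (x + 1)^2.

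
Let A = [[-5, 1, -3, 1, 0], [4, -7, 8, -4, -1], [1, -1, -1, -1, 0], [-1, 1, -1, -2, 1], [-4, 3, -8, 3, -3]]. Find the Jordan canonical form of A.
J = [[-4, 1, 0, 0, 0], [0, -4, 1, 0, 0], [0, 0, -4, 0, 0], [0, 0, 0, -3, 1], [0, 0, 0, 0, -3]]

The characteristic polynomial is det(xI - A) = (x + 3)^2(x + 4)^3, so the eigenvalues are -4 (algebraic multiplicity 3), -3 (algebraic multiplicity 2).

For λ = -4: rank(A + 4I) = 4, rank((A + 4I)^2) = 3, rank((A + 4I)^3) = 2. The eigenspace has dimension 5 - 4 = 1, so there is 1 Jordan block; the rank sequence gives block sizes [3].

For λ = -3: rank(A + 3I) = 4, rank((A + 3I)^2) = 3. The eigenspace has dimension 5 - 4 = 1, so there is 1 Jordan block; the rank sequence gives block sizes [2].

Assembling the blocks gives the Jordan form J above.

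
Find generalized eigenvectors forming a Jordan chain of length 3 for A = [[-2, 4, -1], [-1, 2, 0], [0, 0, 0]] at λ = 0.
v_1 = [[1, 1, 1]]^T, v_2 = [[1, 1, 0]]^T, v_3 = [[2, 1, 0]]^T

We seek v_1 ∈ ker(A^3) \ ker(A^2), then set v_{i+1} = A v_i.

One such chain is v_1 = [[1, 1, 1]]^T, v_2 = [[1, 1, 0]]^T, v_3 = [[2, 1, 0]]^T. Check: A v_3 = [[0, 0, 0]]^T = 0.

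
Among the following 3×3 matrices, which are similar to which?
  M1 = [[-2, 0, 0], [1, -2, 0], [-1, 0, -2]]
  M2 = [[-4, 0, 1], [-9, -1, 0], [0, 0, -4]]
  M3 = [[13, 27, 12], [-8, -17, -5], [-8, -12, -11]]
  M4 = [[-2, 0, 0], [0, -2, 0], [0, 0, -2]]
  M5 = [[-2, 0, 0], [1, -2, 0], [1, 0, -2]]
Characteristic polynomials: χ_{M1} = (x + 2)^3, χ_{M2} = (x + 1)(x + 4)^2, χ_{M3} = (x + 5)^3, χ_{M4} = (x + 2)^3, χ_{M5} = (x + 2)^3.

{M1, M5}: invariant factors x + 2, (x + 2)^2.

{M2}: invariant factors (x + 1)(x + 4)^2.

{M3}: invariant factors (x + 5)^3.

{M4}: invariant factors x + 2, x + 2, x + 2.

Matrices are similar if and only if their invariant-factor lists agree; the partition into similarity classes is {M1, M5}, {M2}, {M3}, {M4}.

4 classes: {M1, M5}, {M2}, {M3}, {M4}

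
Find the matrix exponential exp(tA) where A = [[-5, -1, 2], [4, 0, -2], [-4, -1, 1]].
e^{tA} = [[(4 - 3*e^{t})*e^{-2*t}, (1 - e^{t})*e^{-2*t}, (2*e^{t} - 2)*e^{-2*t}], [(4*e^{t} - 4)*e^{-2*t}, (2*e^{t} - 1)*e^{-2*t}, 2*(1 - e^{t})*e^{-2*t}], [4*(1 - e^{t})*e^{-2*t}, (1 - e^{t})*e^{-2*t}, (3*e^{t} - 2)*e^{-2*t}]]

A has Jordan form J = [[-2, 0, 0], [0, -1, 0], [0, 0, -1]] with A = PJP^{-1}, so e^{tA} = P e^{tJ} P^{-1}.

For a Jordan block J_k(λ), e^{tJ_k(λ)} = e^{λt} · (I + tN + t^2 N^2/2! + ... + t^{k-1} N^{k-1}/(k-1)!) where N is the nilpotent superdiagonal part.

Assembling the blocks and conjugating back gives the entries of e^{tA} as shown above.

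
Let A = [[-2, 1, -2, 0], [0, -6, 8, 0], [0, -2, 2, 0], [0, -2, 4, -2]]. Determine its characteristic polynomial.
xI - A = [[x + 2, -1, 2, 0], [0, x + 6, -8, 0], [0, 2, x - 2, 0], [0, 2, -4, x + 2]].

Expanding det(xI - A) along the first row:
det(xI - A) = + (x + 2)·det([[x + 6, -8, 0], [2, x - 2, 0], [2, -4, x + 2]]) - (-1)·det([[0, -8, 0], [0, x - 2, 0], [0, -4, x + 2]]) + (2)·det([[0, x + 6, 0], [0, 2, 0], [0, 2, x + 2]]) - (0)·det([[0, x + 6, -8], [0, 2, x - 2], [0, 2, -4]]).

Evaluating gives χ_A(x) = x^4 + 8x^3 + 24x^2 + 32x + 16 = (x + 2)^4.

χ_A(x) = (x + 2)^4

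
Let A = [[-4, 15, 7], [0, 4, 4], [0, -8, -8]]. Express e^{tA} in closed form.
e^{tA} = [[e^{-4*t}, (-t + 4*e^{4*t} - 4)*e^{-4*t}, (-t + 2*e^{4*t} - 2)*e^{-4*t}], [0, 2 - e^{-4*t}, 1 - e^{-4*t}], [0, -2 + 2*e^{-4*t}, -1 + 2*e^{-4*t}]]

A has Jordan form J = [[-4, 1, 0], [0, -4, 0], [0, 0, 0]] with A = PJP^{-1}, so e^{tA} = P e^{tJ} P^{-1}.

For a Jordan block J_k(λ), e^{tJ_k(λ)} = e^{λt} · (I + tN + t^2 N^2/2! + ... + t^{k-1} N^{k-1}/(k-1)!) where N is the nilpotent superdiagonal part.

Assembling the blocks and conjugating back gives the entries of e^{tA} as shown above.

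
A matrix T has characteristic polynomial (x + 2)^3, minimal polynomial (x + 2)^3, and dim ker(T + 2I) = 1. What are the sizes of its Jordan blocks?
λ = -2: algebraic multiplicity 3 (exponent in χ_T), largest block size 3 (exponent in m_T), 1 block (geometric multiplicity). This forces block sizes [3].

Jordan blocks: (-2, 3)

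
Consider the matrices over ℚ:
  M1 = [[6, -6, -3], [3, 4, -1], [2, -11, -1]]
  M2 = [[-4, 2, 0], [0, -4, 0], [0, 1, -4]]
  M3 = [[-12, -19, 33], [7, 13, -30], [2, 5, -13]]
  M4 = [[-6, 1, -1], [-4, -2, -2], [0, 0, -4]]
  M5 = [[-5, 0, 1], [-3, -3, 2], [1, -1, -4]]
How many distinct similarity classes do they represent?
Characteristic polynomials: χ_{M1} = (x - 3)^3, χ_{M2} = (x + 4)^3, χ_{M3} = (x + 4)^3, χ_{M4} = (x + 4)^3, χ_{M5} = (x + 4)^3.

{M1}: invariant factors (x - 3)^3.

{M2, M4}: invariant factors x + 4, (x + 4)^2.

{M3, M5}: invariant factors (x + 4)^3.

Matrices are similar if and only if their invariant-factor lists agree; the partition into similarity classes is {M1}, {M2, M4}, {M3, M5}.

3 classes: {M1}, {M2, M4}, {M3, M5}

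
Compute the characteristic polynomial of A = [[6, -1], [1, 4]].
xI - A = [[x - 6, 1], [-1, x - 4]].

Expanding det(xI - A) along the first row:
det(xI - A) = + (x - 6)·det([[x - 4]]) - (1)·det([[-1]]).

Evaluating gives χ_A(x) = x^2 - 10x + 25 = (x - 5)^2.

χ_A(x) = (x - 5)^2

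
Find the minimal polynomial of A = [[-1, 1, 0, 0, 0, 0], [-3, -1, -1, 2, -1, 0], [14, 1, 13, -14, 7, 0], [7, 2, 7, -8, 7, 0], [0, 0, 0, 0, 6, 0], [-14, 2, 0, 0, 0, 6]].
The characteristic polynomial factors as (x - 6)^3(x + 1)^3. The minimal polynomial is ∏(x - λ)^{k_λ} where k_λ is the size of the largest Jordan block at λ.

For λ = -1: rank(A + I) = 5, and the largest Jordan block has size 3 (the smallest k with rank((A + I)^k) = rank((A + I)^(k+1))).
For λ = 6: rank(A - 6I) = 3, and the largest Jordan block has size 1 (the smallest k with rank((A - 6I)^k) = rank((A - 6I)^(k+1))).

So m_A(x) = (x - 6)(x + 1)^3.

m_A(x) = (x - 6)(x + 1)^3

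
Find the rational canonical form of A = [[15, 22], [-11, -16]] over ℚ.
The invariant factors of A (the non-unit diagonal entries of the Smith normal form of xI - A over ℚ[x]) are x^2 + x + 2, each dividing the next. The characteristic polynomial is their product, x^2 + x + 2.

The rational canonical form is the block-diagonal matrix of companion matrices C(f_i):
R = [[0, -2], [1, -1]].

Note the characteristic polynomial does not split into linear factors over ℚ, so A has no Jordan form over ℚ; the rational canonical form exists over any field.

R = [[0, -2], [1, -1]]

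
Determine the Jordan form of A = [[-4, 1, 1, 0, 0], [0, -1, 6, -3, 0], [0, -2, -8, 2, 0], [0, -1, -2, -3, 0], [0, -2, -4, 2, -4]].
J = [[-4, 1, 0, 0, 0], [0, -4, 1, 0, 0], [0, 0, -4, 0, 0], [0, 0, 0, -4, 0], [0, 0, 0, 0, -4]]

The characteristic polynomial is det(xI - A) = (x + 4)^5, so the eigenvalues are -4 (algebraic multiplicity 5).

For λ = -4: rank(A + 4I) = 2, rank((A + 4I)^2) = 1, rank((A + 4I)^3) = 0. The eigenspace has dimension 5 - 2 = 3, so there are 3 Jordan blocks; the rank sequence gives block sizes [3, 1, 1].

Assembling the blocks gives the Jordan form J above.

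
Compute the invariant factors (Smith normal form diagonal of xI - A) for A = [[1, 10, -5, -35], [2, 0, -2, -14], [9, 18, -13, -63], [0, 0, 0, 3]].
x + 4, (x - 3)(x + 4)^2

The Jordan structure of A has elementary divisors (x + 4)^2, (x + 4), (x - 3). Arranging the block sizes at each eigenvalue in decreasing order and taking row products gives the invariant factors.

Invariant factors (smallest first, each dividing the next): x + 4, (x - 3)(x + 4)^2.

Check: the last factor (x - 3)(x + 4)^2 is the minimal polynomial, and the product (x - 3)(x + 4)^3 is the characteristic polynomial.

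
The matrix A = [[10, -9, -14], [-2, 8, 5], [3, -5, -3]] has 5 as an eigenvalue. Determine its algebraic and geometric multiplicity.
algebraic multiplicity 3, geometric multiplicity 1

The characteristic polynomial is (x - 5)^3, so the factor x - 5 appears with exponent 3: the algebraic multiplicity is 3.

rank(A - 5I) = 2, so the eigenspace has dimension 3 - 2 = 1: the geometric multiplicity is 1.

Since 1 < 3, A is not diagonalizable.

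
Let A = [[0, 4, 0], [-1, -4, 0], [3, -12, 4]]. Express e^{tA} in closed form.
e^{tA} = [[(2*t + 1)*e^{-2*t}, 4*t*e^{-2*t}, 0], [-t*e^{-2*t}, (1 - 2*t)*e^{-2*t}, 0], [(-3*t + e^{6*t} - 1)*e^{-2*t}, (-6*t - e^{6*t} + 1)*e^{-2*t}, e^{4*t}]]

A has Jordan form J = [[-2, 1, 0], [0, -2, 0], [0, 0, 4]] with A = PJP^{-1}, so e^{tA} = P e^{tJ} P^{-1}.

For a Jordan block J_k(λ), e^{tJ_k(λ)} = e^{λt} · (I + tN + t^2 N^2/2! + ... + t^{k-1} N^{k-1}/(k-1)!) where N is the nilpotent superdiagonal part.

Assembling the blocks and conjugating back gives the entries of e^{tA} as shown above.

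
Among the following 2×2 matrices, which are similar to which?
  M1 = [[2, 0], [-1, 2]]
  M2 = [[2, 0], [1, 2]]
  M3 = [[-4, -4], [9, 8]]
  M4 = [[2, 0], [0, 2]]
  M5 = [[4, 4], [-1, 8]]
3 classes: {M1, M2, M3}, {M4}, {M5}

Characteristic polynomials: χ_{M1} = (x - 2)^2, χ_{M2} = (x - 2)^2, χ_{M3} = (x - 2)^2, χ_{M4} = (x - 2)^2, χ_{M5} = (x - 6)^2.

{M1, M2, M3}: invariant factors (x - 2)^2.

{M4}: invariant factors x - 2, x - 2.

{M5}: invariant factors (x - 6)^2.

Matrices are similar if and only if their invariant-factor lists agree; the partition into similarity classes is {M1, M2, M3}, {M4}, {M5}.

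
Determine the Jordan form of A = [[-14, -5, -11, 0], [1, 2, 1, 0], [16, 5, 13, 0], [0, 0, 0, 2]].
The characteristic polynomial is det(xI - A) = (x - 2)^3(x + 3), so the eigenvalues are -3 (algebraic multiplicity 1), 2 (algebraic multiplicity 3).

For λ = -3: algebraic multiplicity 1 gives one 1×1 block.

For λ = 2: rank(A - 2I) = 2, rank((A - 2I)^2) = 1. The eigenspace has dimension 4 - 2 = 2, so there are 2 Jordan blocks; the rank sequence gives block sizes [2, 1].

Assembling the blocks gives the Jordan form J above.

J = [[-3, 0, 0, 0], [0, 2, 1, 0], [0, 0, 2, 0], [0, 0, 0, 2]]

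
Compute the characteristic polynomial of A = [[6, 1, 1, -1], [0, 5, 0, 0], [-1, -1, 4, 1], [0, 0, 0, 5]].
xI - A = [[x - 6, -1, -1, 1], [0, x - 5, 0, 0], [1, 1, x - 4, -1], [0, 0, 0, x - 5]].

Expanding det(xI - A) along the first row:
det(xI - A) = + (x - 6)·det([[x - 5, 0, 0], [1, x - 4, -1], [0, 0, x - 5]]) - (-1)·det([[0, 0, 0], [1, x - 4, -1], [0, 0, x - 5]]) + (-1)·det([[0, x - 5, 0], [1, 1, -1], [0, 0, x - 5]]) - (1)·det([[0, x - 5, 0], [1, 1, x - 4], [0, 0, 0]]).

Evaluating gives χ_A(x) = x^4 - 20x^3 + 150x^2 - 500x + 625 = (x - 5)^4.

χ_A(x) = (x - 5)^4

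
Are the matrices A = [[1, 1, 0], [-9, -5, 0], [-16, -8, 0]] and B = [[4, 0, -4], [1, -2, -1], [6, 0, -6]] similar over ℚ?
Two matrices over a field are similar if and only if they have the same invariant factors.

Both A and B have characteristic polynomial x(x + 2)^2 and minimal polynomial x(x + 2)^2. Computing further, both have invariant factors x(x + 2)^2. Hence A and B are similar.

Yes.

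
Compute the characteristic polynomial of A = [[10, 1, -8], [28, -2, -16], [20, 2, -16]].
xI - A = [[x - 10, -1, 8], [-28, x + 2, 16], [-20, -2, x + 16]].

Expanding det(xI - A) along the first row:
det(xI - A) = + (x - 10)·det([[x + 2, 16], [-2, x + 16]]) - (-1)·det([[-28, 16], [-20, x + 16]]) + (8)·det([[-28, x + 2], [-20, -2]]).

Evaluating gives χ_A(x) = x^3 + 8x^2 + 16x = x(x + 4)^2.

χ_A(x) = x(x + 4)^2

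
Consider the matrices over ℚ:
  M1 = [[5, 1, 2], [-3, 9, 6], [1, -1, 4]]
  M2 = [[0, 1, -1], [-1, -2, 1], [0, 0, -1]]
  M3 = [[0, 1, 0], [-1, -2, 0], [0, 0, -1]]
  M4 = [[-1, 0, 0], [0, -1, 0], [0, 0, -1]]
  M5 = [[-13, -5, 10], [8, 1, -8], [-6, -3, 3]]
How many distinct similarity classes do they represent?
4 classes: {M1}, {M2, M3}, {M4}, {M5}

Characteristic polynomials: χ_{M1} = (x - 6)^3, χ_{M2} = (x + 1)^3, χ_{M3} = (x + 1)^3, χ_{M4} = (x + 1)^3, χ_{M5} = (x + 3)^3.

{M1}: invariant factors x - 6, (x - 6)^2.

{M2, M3}: invariant factors x + 1, (x + 1)^2.

{M4}: invariant factors x + 1, x + 1, x + 1.

{M5}: invariant factors x + 3, (x + 3)^2.

Matrices are similar if and only if their invariant-factor lists agree; the partition into similarity classes is {M1}, {M2, M3}, {M4}, {M5}.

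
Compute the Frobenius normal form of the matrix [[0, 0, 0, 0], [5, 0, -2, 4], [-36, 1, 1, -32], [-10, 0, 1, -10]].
R = [[0, 0, 0, 0], [1, 0, 0, -16], [0, 1, 0, -24], [0, 0, 1, -9]]

The invariant factors of A (the non-unit diagonal entries of the Smith normal form of xI - A over ℚ[x]) are x(x + 1)(x + 4)^2, each dividing the next. The characteristic polynomial is their product, x(x + 1)(x + 4)^2.

The rational canonical form is the block-diagonal matrix of companion matrices C(f_i):
R = [[0, 0, 0, 0], [1, 0, 0, -16], [0, 1, 0, -24], [0, 0, 1, -9]].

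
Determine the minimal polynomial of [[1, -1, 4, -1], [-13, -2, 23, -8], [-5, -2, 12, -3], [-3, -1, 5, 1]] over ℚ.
m_A(x) = (x - 3)^2

The characteristic polynomial factors as (x - 3)^4. The minimal polynomial is ∏(x - λ)^{k_λ} where k_λ is the size of the largest Jordan block at λ.

For λ = 3: rank(A - 3I) = 2, and the largest Jordan block has size 2 (the smallest k with rank((A - 3I)^k) = rank((A - 3I)^(k+1))).

So m_A(x) = (x - 3)^2.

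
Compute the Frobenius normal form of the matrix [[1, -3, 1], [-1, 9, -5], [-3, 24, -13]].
The invariant factors of A (the non-unit diagonal entries of the Smith normal form of xI - A over ℚ[x]) are x(x^2 + 3x - 1), each dividing the next. The characteristic polynomial is their product, x(x^2 + 3x - 1).

The rational canonical form is the block-diagonal matrix of companion matrices C(f_i):
R = [[0, 0, 0], [1, 0, 1], [0, 1, -3]].

Note the characteristic polynomial does not split into linear factors over ℚ, so A has no Jordan form over ℚ; the rational canonical form exists over any field.

R = [[0, 0, 0], [1, 0, 1], [0, 1, -3]]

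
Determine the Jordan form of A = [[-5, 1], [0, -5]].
J = [[-5, 1], [0, -5]]

The characteristic polynomial is det(xI - A) = (x + 5)^2, so the eigenvalues are -5 (algebraic multiplicity 2).

For λ = -5: rank(A + 5I) = 1, rank((A + 5I)^2) = 0. The eigenspace has dimension 2 - 1 = 1, so there is 1 Jordan block; the rank sequence gives block sizes [2].

Assembling the blocks gives the Jordan form J above.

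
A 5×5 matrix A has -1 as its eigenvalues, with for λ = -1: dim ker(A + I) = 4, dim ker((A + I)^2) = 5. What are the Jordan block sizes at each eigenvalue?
λ = -1: successive nullity increments [4, 1] count blocks of size ≥ k; block sizes are [2, 1, 1, 1].

Jordan blocks: (-1, 2), (-1, 1), (-1, 1), (-1, 1)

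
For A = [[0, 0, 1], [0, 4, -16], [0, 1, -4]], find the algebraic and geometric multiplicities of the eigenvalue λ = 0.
algebraic multiplicity 3, geometric multiplicity 1

The characteristic polynomial is x^3, so the factor x appears with exponent 3: the algebraic multiplicity is 3.

rank(A) = 2, so the eigenspace has dimension 3 - 2 = 1: the geometric multiplicity is 1.

Since 1 < 3, A is not diagonalizable.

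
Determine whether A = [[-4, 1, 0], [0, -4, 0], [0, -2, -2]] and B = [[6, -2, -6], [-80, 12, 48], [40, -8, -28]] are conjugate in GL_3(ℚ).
No.

Both have characteristic polynomial (x + 2)(x + 4)^2, but the minimal polynomial of A is (x + 2)(x + 4)^2 while the minimal polynomial of B is (x + 2)(x + 4). The minimal polynomial is a similarity invariant, so A and B are not similar.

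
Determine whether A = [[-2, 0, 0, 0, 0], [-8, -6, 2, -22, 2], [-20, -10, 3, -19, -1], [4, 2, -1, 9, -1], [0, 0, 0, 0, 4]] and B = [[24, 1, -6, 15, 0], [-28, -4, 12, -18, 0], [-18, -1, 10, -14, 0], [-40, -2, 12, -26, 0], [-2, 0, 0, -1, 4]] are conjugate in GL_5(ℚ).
No.

Both have characteristic polynomial (x - 4)^3(x + 2)^2, but the minimal polynomial of A is (x - 4)^2(x + 2) while the minimal polynomial of B is (x - 4)^2(x + 2)^2. The minimal polynomial is a similarity invariant, so A and B are not similar.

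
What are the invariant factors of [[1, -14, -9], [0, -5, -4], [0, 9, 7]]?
The Jordan structure of A has elementary divisors (x - 1)^3. Arranging the block sizes at each eigenvalue in decreasing order and taking row products gives the invariant factors.

Invariant factors (smallest first, each dividing the next): (x - 1)^3.

Check: the last factor (x - 1)^3 is the minimal polynomial, and the product (x - 1)^3 is the characteristic polynomial.

(x - 1)^3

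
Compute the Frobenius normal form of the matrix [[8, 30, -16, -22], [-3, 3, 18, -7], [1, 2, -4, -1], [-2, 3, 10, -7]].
R = [[0, 0, 0, -36], [1, 0, 0, 0], [0, 1, 0, 12], [0, 0, 1, 0]]

The invariant factors of A (the non-unit diagonal entries of the Smith normal form of xI - A over ℚ[x]) are (x^2 - 6)^2, each dividing the next. The characteristic polynomial is their product, (x^2 - 6)^2.

The rational canonical form is the block-diagonal matrix of companion matrices C(f_i):
R = [[0, 0, 0, -36], [1, 0, 0, 0], [0, 1, 0, 12], [0, 0, 1, 0]].

Note the characteristic polynomial does not split into linear factors over ℚ, so A has no Jordan form over ℚ; the rational canonical form exists over any field.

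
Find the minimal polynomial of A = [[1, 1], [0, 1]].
The characteristic polynomial factors as (x - 1)^2. The minimal polynomial is ∏(x - λ)^{k_λ} where k_λ is the size of the largest Jordan block at λ.

For λ = 1: rank(A - I) = 1, and the largest Jordan block has size 2 (the smallest k with rank((A - I)^k) = rank((A - I)^(k+1))).

So m_A(x) = (x - 1)^2.

m_A(x) = (x - 1)^2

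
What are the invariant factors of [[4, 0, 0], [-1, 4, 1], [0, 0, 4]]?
x - 4, (x - 4)^2

The Jordan structure of A has elementary divisors (x - 4)^2, (x - 4). Arranging the block sizes at each eigenvalue in decreasing order and taking row products gives the invariant factors.

Invariant factors (smallest first, each dividing the next): x - 4, (x - 4)^2.

Check: the last factor (x - 4)^2 is the minimal polynomial, and the product (x - 4)^3 is the characteristic polynomial.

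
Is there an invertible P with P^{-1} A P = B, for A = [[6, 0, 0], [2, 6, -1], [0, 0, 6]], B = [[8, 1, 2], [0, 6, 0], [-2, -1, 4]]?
Two matrices over a field are similar if and only if they have the same invariant factors.

Both A and B have characteristic polynomial (x - 6)^3 and minimal polynomial (x - 6)^2. Computing further, both have invariant factors x - 6, (x - 6)^2. Hence A and B are similar.

Yes.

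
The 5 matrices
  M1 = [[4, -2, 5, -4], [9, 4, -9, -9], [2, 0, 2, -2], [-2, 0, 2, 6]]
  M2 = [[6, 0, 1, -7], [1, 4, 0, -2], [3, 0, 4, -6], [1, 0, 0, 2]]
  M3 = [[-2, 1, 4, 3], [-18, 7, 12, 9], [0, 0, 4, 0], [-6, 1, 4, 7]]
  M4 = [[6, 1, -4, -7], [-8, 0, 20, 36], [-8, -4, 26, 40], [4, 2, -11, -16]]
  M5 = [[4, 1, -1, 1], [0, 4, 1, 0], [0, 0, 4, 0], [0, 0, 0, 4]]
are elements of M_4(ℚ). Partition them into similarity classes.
Characteristic polynomials: χ_{M1} = (x - 4)^4, χ_{M2} = (x - 4)^4, χ_{M3} = (x - 4)^4, χ_{M4} = (x - 4)^4, χ_{M5} = (x - 4)^4.

{M1, M2, M4, M5}: invariant factors x - 4, (x - 4)^3.

{M3}: invariant factors x - 4, x - 4, (x - 4)^2.

Matrices are similar if and only if their invariant-factor lists agree; the partition into similarity classes is {M1, M2, M4, M5}, {M3}.

2 classes: {M1, M2, M4, M5}, {M3}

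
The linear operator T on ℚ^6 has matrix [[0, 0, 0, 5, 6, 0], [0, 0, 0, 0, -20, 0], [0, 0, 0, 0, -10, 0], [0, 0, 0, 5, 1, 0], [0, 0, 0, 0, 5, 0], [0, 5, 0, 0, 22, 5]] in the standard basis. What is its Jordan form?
The characteristic polynomial is det(xI - A) = x^3(x - 5)^3, so the eigenvalues are 0 (algebraic multiplicity 3), 5 (algebraic multiplicity 3).

For λ = 0: rank(A) = 3. The eigenspace has dimension 6 - 3 = 3, so there are 3 Jordan blocks; the rank sequence gives block sizes [1, 1, 1].

For λ = 5: rank(A - 5I) = 4, rank((A - 5I)^2) = 3. The eigenspace has dimension 6 - 4 = 2, so there are 2 Jordan blocks; the rank sequence gives block sizes [2, 1].

Assembling the blocks gives the Jordan form J above.

J = [[0, 0, 0, 0, 0, 0], [0, 0, 0, 0, 0, 0], [0, 0, 0, 0, 0, 0], [0, 0, 0, 5, 1, 0], [0, 0, 0, 0, 5, 0], [0, 0, 0, 0, 0, 5]]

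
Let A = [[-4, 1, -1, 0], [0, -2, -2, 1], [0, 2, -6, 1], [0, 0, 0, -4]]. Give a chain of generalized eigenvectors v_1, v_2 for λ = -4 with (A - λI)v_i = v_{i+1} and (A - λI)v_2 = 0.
We seek v_1 ∈ ker((A + 4I)^2) \ ker(A + 4I), then set v_{i+1} = (A + 4I) v_i.

One such chain is v_1 = [[0, -3, -4, -2]]^T, v_2 = [[1, 0, 0, 0]]^T. Check: (A + 4I) v_2 = [[0, 0, 0, 0]]^T = 0.

v_1 = [[0, -3, -4, -2]]^T, v_2 = [[1, 0, 0, 0]]^T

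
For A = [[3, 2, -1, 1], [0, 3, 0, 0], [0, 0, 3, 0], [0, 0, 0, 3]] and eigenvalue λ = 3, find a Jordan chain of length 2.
v_1 = [[2, 1, 1, 0]]^T, v_2 = [[1, 0, 0, 0]]^T

We seek v_1 ∈ ker((A - 3I)^2) \ ker(A - 3I), then set v_{i+1} = (A - 3I) v_i.

One such chain is v_1 = [[2, 1, 1, 0]]^T, v_2 = [[1, 0, 0, 0]]^T. Check: (A - 3I) v_2 = [[0, 0, 0, 0]]^T = 0.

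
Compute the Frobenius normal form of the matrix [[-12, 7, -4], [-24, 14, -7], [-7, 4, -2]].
R = [[0, 0, -1], [1, 0, 4], [0, 1, 0]]

The invariant factors of A (the non-unit diagonal entries of the Smith normal form of xI - A over ℚ[x]) are x^3 - 4x + 1, each dividing the next. The characteristic polynomial is their product, x^3 - 4x + 1.

The rational canonical form is the block-diagonal matrix of companion matrices C(f_i):
R = [[0, 0, -1], [1, 0, 4], [0, 1, 0]].

Note the characteristic polynomial does not split into linear factors over ℚ, so A has no Jordan form over ℚ; the rational canonical form exists over any field.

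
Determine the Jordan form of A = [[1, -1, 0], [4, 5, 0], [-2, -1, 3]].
J = [[3, 1, 0], [0, 3, 0], [0, 0, 3]]

The characteristic polynomial is det(xI - A) = (x - 3)^3, so the eigenvalues are 3 (algebraic multiplicity 3).

For λ = 3: rank(A - 3I) = 1, rank((A - 3I)^2) = 0. The eigenspace has dimension 3 - 1 = 2, so there are 2 Jordan blocks; the rank sequence gives block sizes [2, 1].

Assembling the blocks gives the Jordan form J above.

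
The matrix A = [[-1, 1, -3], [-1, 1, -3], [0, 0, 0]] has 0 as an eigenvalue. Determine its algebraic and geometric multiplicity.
The characteristic polynomial is x^3, so the factor x appears with exponent 3: the algebraic multiplicity is 3.

rank(A) = 1, so the eigenspace has dimension 3 - 1 = 2: the geometric multiplicity is 2.

Since 2 < 3, A is not diagonalizable.

algebraic multiplicity 3, geometric multiplicity 2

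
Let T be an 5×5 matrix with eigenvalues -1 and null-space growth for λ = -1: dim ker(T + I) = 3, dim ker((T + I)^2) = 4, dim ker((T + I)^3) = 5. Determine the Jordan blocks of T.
Jordan blocks: (-1, 3), (-1, 1), (-1, 1)

λ = -1: successive nullity increments [3, 1, 1] count blocks of size ≥ k; block sizes are [3, 1, 1].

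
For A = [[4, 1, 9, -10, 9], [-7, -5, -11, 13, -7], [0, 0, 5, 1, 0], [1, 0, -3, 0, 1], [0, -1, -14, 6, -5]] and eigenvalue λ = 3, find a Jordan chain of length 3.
We seek v_1 ∈ ker((A - 3I)^3) \ ker((A - 3I)^2), then set v_{i+1} = (A - 3I) v_i.

One such chain is v_1 = [[1, -1, 0, 0, 0]]^T, v_2 = [[0, 1, 0, 1, 1]]^T, v_3 = [[0, -2, 1, -2, -3]]^T. Check: (A - 3I) v_3 = [[0, 0, 0, 0, 0]]^T = 0.

v_1 = [[1, -1, 0, 0, 0]]^T, v_2 = [[0, 1, 0, 1, 1]]^T, v_3 = [[0, -2, 1, -2, -3]]^T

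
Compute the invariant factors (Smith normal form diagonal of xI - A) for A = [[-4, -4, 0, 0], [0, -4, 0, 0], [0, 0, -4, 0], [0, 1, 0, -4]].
The Jordan structure of A has elementary divisors (x + 4)^2, (x + 4), (x + 4). Arranging the block sizes at each eigenvalue in decreasing order and taking row products gives the invariant factors.

Invariant factors (smallest first, each dividing the next): x + 4, x + 4, (x + 4)^2.

Check: the last factor (x + 4)^2 is the minimal polynomial, and the product (x + 4)^4 is the characteristic polynomial.

x + 4, x + 4, (x + 4)^2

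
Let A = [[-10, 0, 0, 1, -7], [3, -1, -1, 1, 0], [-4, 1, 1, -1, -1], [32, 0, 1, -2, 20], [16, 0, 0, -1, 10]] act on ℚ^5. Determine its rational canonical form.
The invariant factors of A (the non-unit diagonal entries of the Smith normal form of xI - A over ℚ[x]) are (x + 1)^2(x^3 + 3), each dividing the next. The characteristic polynomial is their product, (x + 1)^2(x^3 + 3).

The rational canonical form is the block-diagonal matrix of companion matrices C(f_i):
R = [[0, 0, 0, 0, -3], [1, 0, 0, 0, -6], [0, 1, 0, 0, -3], [0, 0, 1, 0, -1], [0, 0, 0, 1, -2]].

Note the characteristic polynomial does not split into linear factors over ℚ, so A has no Jordan form over ℚ; the rational canonical form exists over any field.

R = [[0, 0, 0, 0, -3], [1, 0, 0, 0, -6], [0, 1, 0, 0, -3], [0, 0, 1, 0, -1], [0, 0, 0, 1, -2]]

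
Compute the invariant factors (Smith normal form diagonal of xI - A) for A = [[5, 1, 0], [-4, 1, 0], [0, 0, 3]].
x - 3, (x - 3)^2

The Jordan structure of A has elementary divisors (x - 3)^2, (x - 3). Arranging the block sizes at each eigenvalue in decreasing order and taking row products gives the invariant factors.

Invariant factors (smallest first, each dividing the next): x - 3, (x - 3)^2.

Check: the last factor (x - 3)^2 is the minimal polynomial, and the product (x - 3)^3 is the characteristic polynomial.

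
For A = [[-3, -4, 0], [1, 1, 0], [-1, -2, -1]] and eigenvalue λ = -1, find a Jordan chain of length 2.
v_1 = [[1, 0, 0]]^T, v_2 = [[-2, 1, -1]]^T

We seek v_1 ∈ ker((A + I)^2) \ ker(A + I), then set v_{i+1} = (A + I) v_i.

One such chain is v_1 = [[1, 0, 0]]^T, v_2 = [[-2, 1, -1]]^T. Check: (A + I) v_2 = [[0, 0, 0]]^T = 0.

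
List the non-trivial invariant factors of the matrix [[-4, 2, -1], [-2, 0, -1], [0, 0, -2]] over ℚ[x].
The Jordan structure of A has elementary divisors (x + 2)^2, (x + 2). Arranging the block sizes at each eigenvalue in decreasing order and taking row products gives the invariant factors.

Invariant factors (smallest first, each dividing the next): x + 2, (x + 2)^2.

Check: the last factor (x + 2)^2 is the minimal polynomial, and the product (x + 2)^3 is the characteristic polynomial.

x + 2, (x + 2)^2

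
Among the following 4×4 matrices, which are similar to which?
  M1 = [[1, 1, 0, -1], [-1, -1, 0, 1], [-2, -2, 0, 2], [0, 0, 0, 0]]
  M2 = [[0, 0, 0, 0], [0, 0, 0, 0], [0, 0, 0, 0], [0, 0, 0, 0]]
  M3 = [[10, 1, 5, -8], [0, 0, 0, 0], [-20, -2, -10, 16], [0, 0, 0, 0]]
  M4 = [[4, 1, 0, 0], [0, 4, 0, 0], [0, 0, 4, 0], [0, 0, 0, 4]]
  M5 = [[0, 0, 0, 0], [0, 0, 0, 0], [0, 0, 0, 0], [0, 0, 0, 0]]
3 classes: {M1, M3}, {M2, M5}, {M4}

Characteristic polynomials: χ_{M1} = x^4, χ_{M2} = x^4, χ_{M3} = x^4, χ_{M4} = (x - 4)^4, χ_{M5} = x^4.

{M1, M3}: invariant factors x, x, x^2.

{M2, M5}: invariant factors x, x, x, x.

{M4}: invariant factors x - 4, x - 4, (x - 4)^2.

Matrices are similar if and only if their invariant-factor lists agree; the partition into similarity classes is {M1, M3}, {M2, M5}, {M4}.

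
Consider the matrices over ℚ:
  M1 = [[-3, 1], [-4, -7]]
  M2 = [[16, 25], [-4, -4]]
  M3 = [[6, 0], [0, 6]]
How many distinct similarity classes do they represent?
3 classes: {M1}, {M2}, {M3}

Characteristic polynomials: χ_{M1} = (x + 5)^2, χ_{M2} = (x - 6)^2, χ_{M3} = (x - 6)^2.

{M1}: invariant factors (x + 5)^2.

{M2}: invariant factors (x - 6)^2.

{M3}: invariant factors x - 6, x - 6.

Matrices are similar if and only if their invariant-factor lists agree; the partition into similarity classes is {M1}, {M2}, {M3}.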